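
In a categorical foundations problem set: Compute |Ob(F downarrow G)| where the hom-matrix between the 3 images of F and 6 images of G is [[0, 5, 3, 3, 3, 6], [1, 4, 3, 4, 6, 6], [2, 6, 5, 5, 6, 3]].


Objects of (F downarrow G) are triples (a, b, h: F(a)->G(b)).
The count equals the sum of all entries in the hom-matrix.
sum(row 0) = 20
sum(row 1) = 24
sum(row 2) = 27
Grand total = 71

71


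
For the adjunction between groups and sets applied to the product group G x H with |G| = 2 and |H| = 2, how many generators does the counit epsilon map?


The counit epsilon_K: F(U(K)) -> K of the Free-Forgetful adjunction
maps |K| generators of F(U(K)) into K. For K = G x H (the product group),
|G x H| = |G| * |H|.
Total generators mapped = 2 * 2 = 4.

4


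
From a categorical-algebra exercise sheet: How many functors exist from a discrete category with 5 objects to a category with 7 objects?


A functor from a discrete category C to D is determined by
where each object maps. Each of the 5 objects of C can map
to any of the 7 objects of D independently.
Number of functors = 7^5 = 16807

16807


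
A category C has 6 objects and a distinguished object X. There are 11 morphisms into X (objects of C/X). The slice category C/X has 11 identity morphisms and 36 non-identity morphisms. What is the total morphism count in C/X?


In the slice category C/X, objects are morphisms to X.
Identity morphisms: 11 (one per object of C/X).
Non-identity morphisms: 36.
Total = 11 + 36 = 47

47


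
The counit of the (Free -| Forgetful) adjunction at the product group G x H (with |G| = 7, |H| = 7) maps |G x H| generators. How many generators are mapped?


The counit epsilon_K: F(U(K)) -> K of the Free-Forgetful adjunction
maps |K| generators of F(U(K)) into K. For K = G x H (the product group),
|G x H| = |G| * |H|.
Total generators mapped = 7 * 7 = 49.

49


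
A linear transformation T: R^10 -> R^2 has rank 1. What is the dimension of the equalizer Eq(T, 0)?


The equalizer of f and the zero map is ker(f).
By the rank-nullity theorem: dim(ker(f)) = dim(domain) - rank(f).
dim(ker(f)) = 10 - 1 = 9

9


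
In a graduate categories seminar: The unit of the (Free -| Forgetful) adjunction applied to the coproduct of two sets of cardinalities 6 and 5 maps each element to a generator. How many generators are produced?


The unit eta_X: X -> U(F(X)) of the Free-Forgetful adjunction
maps each element of X to a generator of F(X). For X = S + T (disjoint
union in Set), |S + T| = |S| + |T|.
Total mappings = 6 + 5 = 11.

11


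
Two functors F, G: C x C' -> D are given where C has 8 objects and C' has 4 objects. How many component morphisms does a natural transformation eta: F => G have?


A natural transformation eta: F => G assigns one component morphism per
object of the domain category.
The domain is the product category C x C', so
|Ob(C x C')| = |Ob(C)| * |Ob(C')| = 8 * 4 = 32.
Therefore eta has 32 component morphisms.

32


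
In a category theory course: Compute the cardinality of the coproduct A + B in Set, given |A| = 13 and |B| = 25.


In Set, the coproduct A + B is the disjoint union.
|A + B| = |A| + |B| = 13 + 25 = 38

38


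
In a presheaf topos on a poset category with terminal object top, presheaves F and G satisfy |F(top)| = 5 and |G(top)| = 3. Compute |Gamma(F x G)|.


Global sections of a presheaf on a poset with terminal top satisfy
Gamma(H) ~ H(top). Presheaves admit pointwise products, so
(F x G)(top) = F(top) x G(top) (Cartesian product).
|Gamma(F x G)| = |F(top)| * |G(top)| = 5 * 3 = 15.

15


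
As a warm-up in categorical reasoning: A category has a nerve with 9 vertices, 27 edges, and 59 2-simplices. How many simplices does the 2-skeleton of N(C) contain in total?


The 2-skeleton of the nerve N(C) consists of simplices in dimensions 0, 1, 2:
  |N(C)_0| = 9 (objects)
  |N(C)_1| = 27 (morphisms)
  |N(C)_2| = 59 (composable pairs)
Total = 9 + 27 + 59 = 95

95


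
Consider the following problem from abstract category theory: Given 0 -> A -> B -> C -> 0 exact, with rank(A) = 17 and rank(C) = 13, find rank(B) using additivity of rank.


For a short exact sequence 0 -> A -> B -> C -> 0,
rank is additive: rank(B) = rank(A) + rank(C).
rank(B) = 17 + 13 = 30

30


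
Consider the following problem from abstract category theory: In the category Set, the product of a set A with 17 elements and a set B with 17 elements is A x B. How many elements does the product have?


In Set, the product A x B is the Cartesian product.
By the universal property, |A x B| = |A| * |B|.
|A x B| = 17 * 17 = 289

289


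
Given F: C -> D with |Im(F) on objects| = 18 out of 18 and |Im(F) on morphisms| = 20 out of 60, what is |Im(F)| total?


The image of F consists of distinct objects and distinct morphisms.
|Im(F)| on objects = 18
|Im(F)| on morphisms = 20
Total image cardinality = 18 + 20 = 38

38


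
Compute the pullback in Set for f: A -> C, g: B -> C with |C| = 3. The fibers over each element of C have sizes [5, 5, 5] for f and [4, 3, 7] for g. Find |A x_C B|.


The pullback A x_C B consists of pairs (a, b) with f(a) = g(b).
For each element c in C, the fiber product has |f^-1(c)| * |g^-1(c)| elements.
Summing over C: 5 * 4 + 5 * 3 + 5 * 7
= 20 + 15 + 35 = 70

70


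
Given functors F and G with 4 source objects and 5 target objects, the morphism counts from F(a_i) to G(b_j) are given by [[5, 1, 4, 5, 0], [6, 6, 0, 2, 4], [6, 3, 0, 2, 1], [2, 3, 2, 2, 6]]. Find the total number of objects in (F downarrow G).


Objects of (F downarrow G) are triples (a, b, h: F(a)->G(b)).
The count equals the sum of all entries in the hom-matrix.
sum(row 0) = 15
sum(row 1) = 18
sum(row 2) = 12
sum(row 3) = 15
Grand total = 60

60


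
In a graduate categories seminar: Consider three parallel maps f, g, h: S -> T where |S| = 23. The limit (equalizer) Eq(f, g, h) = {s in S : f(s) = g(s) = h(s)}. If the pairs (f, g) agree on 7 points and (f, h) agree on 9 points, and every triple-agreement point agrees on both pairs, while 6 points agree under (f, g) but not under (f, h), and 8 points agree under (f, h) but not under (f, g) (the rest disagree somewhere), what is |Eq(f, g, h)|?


Eq(f, g, h) is the triple-agreement set: points in S where all three
maps take the same value. Using inclusion-exclusion on the pairwise data:
Pair (f, g) agrees on 7 points; pair (f, h) on 9 points.
Points agreeing under (f, g) but not (f, h) = 6; under (f, h) but not (f, g) = 8.
Triple-agreement = agreement-in-(f, g) minus points that agree under (f, g) but not (f, h):
|Eq(f, g, h)| = 7 - 6 = 1
(cross-check via (f, h): 9 - 8 = 1.)

1


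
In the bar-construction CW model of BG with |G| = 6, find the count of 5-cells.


In the bar-construction CW model of BG, the n-cells are indexed by
n-tuples [g_1|...|g_n] of non-identity elements of G (degenerate
simplices with some g_i = e do not contribute cells), so there are
(|G| - 1)^n n-cells.
For dim = 5 with |G| = 6:
cells = (6 - 1)^5 = 5^5 = 3125

3125


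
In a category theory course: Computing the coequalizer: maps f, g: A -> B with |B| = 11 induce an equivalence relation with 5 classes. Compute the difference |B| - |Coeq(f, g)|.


The coequalizer Coeq(f, g) = B / ~ has one element per equivalence class.
|B| = 11, |Coeq(f, g)| = 5.
|B| - |Coeq(f, g)| = 11 - 5 = 6.

6


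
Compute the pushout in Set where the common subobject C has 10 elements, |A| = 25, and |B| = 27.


The pushout A +_C B identifies the images of C in A and B.
|A +_C B| = |A| + |B| - |C| (for injections).
= 25 + 27 - 10 = 42

42


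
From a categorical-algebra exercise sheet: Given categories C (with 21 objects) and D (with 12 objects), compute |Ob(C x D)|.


The product category C x D has objects that are pairs (c, d).
Number of pairs = |Ob(C)| * |Ob(D)| = 21 * 12 = 252

252


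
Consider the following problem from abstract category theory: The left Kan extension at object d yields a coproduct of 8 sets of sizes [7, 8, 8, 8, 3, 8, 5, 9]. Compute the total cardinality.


Pointwise, the left Kan extension (Lan_F H)(d) is the colimit, indexed
by the comma category (F downarrow d), of H composed with the
projection (F downarrow d) -> C. Here that colimit is given
as a coproduct (disjoint union) of sets, so its cardinality is the
sum of the sizes of the summands.
Coproduct of sets with sizes: 7 + 8 + 8 + 8 + 3 + 8 + 5 + 9
= 56

56


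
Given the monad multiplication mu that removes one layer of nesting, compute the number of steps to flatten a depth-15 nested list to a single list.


Each application of mu: T^2 -> T removes one layer of nesting.
Starting at depth 15 (i.e., T^15(X)), we need to reach T(X).
Number of mu applications = 15 - 1 = 14

14


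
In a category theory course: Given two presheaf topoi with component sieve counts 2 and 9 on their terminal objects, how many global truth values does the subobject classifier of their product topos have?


In a product of presheaf topoi E_1 x E_2, the subobject classifier
is Omega = Omega_1 x Omega_2 (componentwise), so
|Omega(top)| = |Omega_1(top_1)| * |Omega_2(top_2)|.
= 2 * 9 = 18.

18


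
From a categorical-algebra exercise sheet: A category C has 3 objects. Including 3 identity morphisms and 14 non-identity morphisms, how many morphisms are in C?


Each object has an identity morphism, giving 3 identities.
Adding the 14 non-identity morphisms:
Total = 3 + 14 = 17

17


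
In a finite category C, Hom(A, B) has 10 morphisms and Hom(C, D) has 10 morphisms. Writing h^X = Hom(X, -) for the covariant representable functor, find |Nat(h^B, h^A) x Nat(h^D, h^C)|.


By the Yoneda lemma, Nat(h^B, h^A) is isomorphic to Hom(A, B),
so |Nat(h^B, h^A)| = |Hom(A, B)| and |Nat(h^D, h^C)| = |Hom(C, D)|.
|Hom(A, B)| = 10, |Hom(C, D)| = 10.
|Nat(h^B, h^A) x Nat(h^D, h^C)| = 10 * 10 = 100

100


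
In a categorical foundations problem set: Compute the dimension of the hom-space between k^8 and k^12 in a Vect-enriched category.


In Vect-enriched categories, Hom(k^n, k^m) is the space of m x n matrices.
dim(Hom(k^8, k^12)) = 12 * 8 = 96

96


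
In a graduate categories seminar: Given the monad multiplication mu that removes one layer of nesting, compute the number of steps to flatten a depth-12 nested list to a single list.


Each application of mu: T^2 -> T removes one layer of nesting.
Starting at depth 12 (i.e., T^12(X)), we need to reach T(X).
Number of mu applications = 12 - 1 = 11

11


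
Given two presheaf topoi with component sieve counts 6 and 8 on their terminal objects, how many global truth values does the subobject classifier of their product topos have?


In a product of presheaf topoi E_1 x E_2, the subobject classifier
is Omega = Omega_1 x Omega_2 (componentwise), so
|Omega(top)| = |Omega_1(top_1)| * |Omega_2(top_2)|.
= 6 * 8 = 48.

48


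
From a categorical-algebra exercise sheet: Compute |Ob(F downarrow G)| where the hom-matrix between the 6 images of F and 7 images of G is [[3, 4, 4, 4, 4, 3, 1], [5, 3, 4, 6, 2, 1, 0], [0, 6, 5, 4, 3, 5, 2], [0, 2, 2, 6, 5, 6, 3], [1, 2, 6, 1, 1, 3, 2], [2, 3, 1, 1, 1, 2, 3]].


Objects of (F downarrow G) are triples (a, b, h: F(a)->G(b)).
The count equals the sum of all entries in the hom-matrix.
sum(row 0) = 23
sum(row 1) = 21
sum(row 2) = 25
sum(row 3) = 24
sum(row 4) = 16
sum(row 5) = 13
Grand total = 122

122


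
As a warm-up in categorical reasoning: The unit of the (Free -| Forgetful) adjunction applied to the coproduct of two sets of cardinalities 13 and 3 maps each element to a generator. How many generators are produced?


The unit eta_X: X -> U(F(X)) of the Free-Forgetful adjunction
maps each element of X to a generator of F(X). For X = S + T (disjoint
union in Set), |S + T| = |S| + |T|.
Total mappings = 13 + 3 = 16.

16


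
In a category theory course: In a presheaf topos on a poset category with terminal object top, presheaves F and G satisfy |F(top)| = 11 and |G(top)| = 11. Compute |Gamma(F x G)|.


Global sections of a presheaf on a poset with terminal top satisfy
Gamma(H) ~ H(top). Presheaves admit pointwise products, so
(F x G)(top) = F(top) x G(top) (Cartesian product).
|Gamma(F x G)| = |F(top)| * |G(top)| = 11 * 11 = 121.

121


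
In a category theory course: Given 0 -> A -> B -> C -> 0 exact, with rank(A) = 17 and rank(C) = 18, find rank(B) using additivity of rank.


For a short exact sequence 0 -> A -> B -> C -> 0,
rank is additive: rank(B) = rank(A) + rank(C).
rank(B) = 17 + 18 = 35

35


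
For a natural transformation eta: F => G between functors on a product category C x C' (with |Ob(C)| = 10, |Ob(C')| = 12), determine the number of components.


A natural transformation eta: F => G assigns one component morphism per
object of the domain category.
The domain is the product category C x C', so
|Ob(C x C')| = |Ob(C)| * |Ob(C')| = 10 * 12 = 120.
Therefore eta has 120 component morphisms.

120


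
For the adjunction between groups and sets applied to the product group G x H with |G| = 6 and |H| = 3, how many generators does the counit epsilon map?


The counit epsilon_K: F(U(K)) -> K of the Free-Forgetful adjunction
maps |K| generators of F(U(K)) into K. For K = G x H (the product group),
|G x H| = |G| * |H|.
Total generators mapped = 6 * 3 = 18.

18


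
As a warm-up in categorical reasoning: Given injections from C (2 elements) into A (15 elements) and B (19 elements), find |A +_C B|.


The pushout A +_C B identifies the images of C in A and B.
|A +_C B| = |A| + |B| - |C| (for injections).
= 15 + 19 - 2 = 32

32


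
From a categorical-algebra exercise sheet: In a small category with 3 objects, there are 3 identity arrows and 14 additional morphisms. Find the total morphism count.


Each object has an identity morphism, giving 3 identities.
Adding the 14 non-identity morphisms:
Total = 3 + 14 = 17

17


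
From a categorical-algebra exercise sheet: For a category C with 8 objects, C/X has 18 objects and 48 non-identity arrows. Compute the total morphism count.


In the slice category C/X, objects are morphisms to X.
Identity morphisms: 18 (one per object of C/X).
Non-identity morphisms: 48.
Total = 18 + 48 = 66

66


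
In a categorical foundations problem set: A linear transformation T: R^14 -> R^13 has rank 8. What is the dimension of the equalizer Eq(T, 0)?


The equalizer of f and the zero map is ker(f).
By the rank-nullity theorem: dim(ker(f)) = dim(domain) - rank(f).
dim(ker(f)) = 14 - 8 = 6

6


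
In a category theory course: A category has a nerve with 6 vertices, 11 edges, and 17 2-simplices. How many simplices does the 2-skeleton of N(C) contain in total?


The 2-skeleton of the nerve N(C) consists of simplices in dimensions 0, 1, 2:
  |N(C)_0| = 6 (objects)
  |N(C)_1| = 11 (morphisms)
  |N(C)_2| = 17 (composable pairs)
Total = 6 + 11 + 17 = 34

34


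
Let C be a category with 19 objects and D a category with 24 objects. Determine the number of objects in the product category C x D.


The product category C x D has objects that are pairs (c, d).
Number of pairs = |Ob(C)| * |Ob(D)| = 19 * 24 = 456

456


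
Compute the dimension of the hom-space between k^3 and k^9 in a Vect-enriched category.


In Vect-enriched categories, Hom(k^n, k^m) is the space of m x n matrices.
dim(Hom(k^3, k^9)) = 9 * 3 = 27

27


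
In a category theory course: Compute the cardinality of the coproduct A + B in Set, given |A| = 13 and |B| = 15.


In Set, the coproduct A + B is the disjoint union.
|A + B| = |A| + |B| = 13 + 15 = 28

28


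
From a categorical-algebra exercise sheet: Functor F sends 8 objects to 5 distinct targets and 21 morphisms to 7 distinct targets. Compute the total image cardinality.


The image of F consists of distinct objects and distinct morphisms.
|Im(F)| on objects = 5
|Im(F)| on morphisms = 7
Total image cardinality = 5 + 7 = 12

12


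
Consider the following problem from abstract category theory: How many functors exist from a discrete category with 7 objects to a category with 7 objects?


A functor from a discrete category C to D is determined by
where each object maps. Each of the 7 objects of C can map
to any of the 7 objects of D independently.
Number of functors = 7^7 = 823543

823543


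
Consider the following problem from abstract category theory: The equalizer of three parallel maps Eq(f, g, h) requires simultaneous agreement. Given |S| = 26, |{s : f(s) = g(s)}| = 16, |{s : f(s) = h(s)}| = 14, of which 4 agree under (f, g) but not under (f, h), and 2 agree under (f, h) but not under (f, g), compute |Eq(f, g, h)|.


Eq(f, g, h) is the triple-agreement set: points in S where all three
maps take the same value. Using inclusion-exclusion on the pairwise data:
Pair (f, g) agrees on 16 points; pair (f, h) on 14 points.
Points agreeing under (f, g) but not (f, h) = 4; under (f, h) but not (f, g) = 2.
Triple-agreement = agreement-in-(f, g) minus points that agree under (f, g) but not (f, h):
|Eq(f, g, h)| = 16 - 4 = 12
(cross-check via (f, h): 14 - 2 = 12.)

12


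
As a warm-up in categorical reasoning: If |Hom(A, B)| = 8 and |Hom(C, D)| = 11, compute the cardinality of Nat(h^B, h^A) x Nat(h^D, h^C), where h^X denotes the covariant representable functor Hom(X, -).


By the Yoneda lemma, Nat(h^B, h^A) is isomorphic to Hom(A, B),
so |Nat(h^B, h^A)| = |Hom(A, B)| and |Nat(h^D, h^C)| = |Hom(C, D)|.
|Hom(A, B)| = 8, |Hom(C, D)| = 11.
|Nat(h^B, h^A) x Nat(h^D, h^C)| = 8 * 11 = 88

88


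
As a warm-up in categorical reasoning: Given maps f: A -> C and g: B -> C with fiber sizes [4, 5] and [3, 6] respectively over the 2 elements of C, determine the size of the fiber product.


The pullback A x_C B consists of pairs (a, b) with f(a) = g(b).
For each element c in C, the fiber product has |f^-1(c)| * |g^-1(c)| elements.
Summing over C: 4 * 3 + 5 * 6
= 12 + 30 = 42

42


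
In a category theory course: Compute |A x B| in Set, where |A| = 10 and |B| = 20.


In Set, the product A x B is the Cartesian product.
By the universal property, |A x B| = |A| * |B|.
|A x B| = 10 * 20 = 200

200


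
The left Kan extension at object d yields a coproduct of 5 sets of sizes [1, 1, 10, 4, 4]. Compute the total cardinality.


Pointwise, the left Kan extension (Lan_F H)(d) is the colimit, indexed
by the comma category (F downarrow d), of H composed with the
projection (F downarrow d) -> C. Here that colimit is given
as a coproduct (disjoint union) of sets, so its cardinality is the
sum of the sizes of the summands.
Coproduct of sets with sizes: 1 + 1 + 10 + 4 + 4
= 20

20


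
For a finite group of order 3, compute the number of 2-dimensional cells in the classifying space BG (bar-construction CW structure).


In the bar-construction CW model of BG, the n-cells are indexed by
n-tuples [g_1|...|g_n] of non-identity elements of G (degenerate
simplices with some g_i = e do not contribute cells), so there are
(|G| - 1)^n n-cells.
For dim = 2 with |G| = 3:
cells = (3 - 1)^2 = 2^2 = 4

4


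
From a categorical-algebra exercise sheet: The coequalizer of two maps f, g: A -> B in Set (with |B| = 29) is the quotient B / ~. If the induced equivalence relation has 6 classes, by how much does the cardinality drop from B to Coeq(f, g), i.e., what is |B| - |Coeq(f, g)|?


The coequalizer Coeq(f, g) = B / ~ has one element per equivalence class.
|B| = 29, |Coeq(f, g)| = 6.
|B| - |Coeq(f, g)| = 29 - 6 = 23.

23


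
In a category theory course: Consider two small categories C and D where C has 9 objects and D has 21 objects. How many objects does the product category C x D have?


The product category C x D has objects that are pairs (c, d).
Number of pairs = |Ob(C)| * |Ob(D)| = 9 * 21 = 189

189


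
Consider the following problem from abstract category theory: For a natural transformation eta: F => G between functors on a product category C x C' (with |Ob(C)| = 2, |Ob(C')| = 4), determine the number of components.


A natural transformation eta: F => G assigns one component morphism per
object of the domain category.
The domain is the product category C x C', so
|Ob(C x C')| = |Ob(C)| * |Ob(C')| = 2 * 4 = 8.
Therefore eta has 8 component morphisms.

8


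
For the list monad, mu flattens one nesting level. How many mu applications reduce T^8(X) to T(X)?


Each application of mu: T^2 -> T removes one layer of nesting.
Starting at depth 8 (i.e., T^8(X)), we need to reach T(X).
Number of mu applications = 8 - 1 = 7

7


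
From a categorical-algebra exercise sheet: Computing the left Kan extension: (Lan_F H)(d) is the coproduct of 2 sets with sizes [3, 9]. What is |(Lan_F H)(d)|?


Pointwise, the left Kan extension (Lan_F H)(d) is the colimit, indexed
by the comma category (F downarrow d), of H composed with the
projection (F downarrow d) -> C. Here that colimit is given
as a coproduct (disjoint union) of sets, so its cardinality is the
sum of the sizes of the summands.
Coproduct of sets with sizes: 3 + 9
= 12

12


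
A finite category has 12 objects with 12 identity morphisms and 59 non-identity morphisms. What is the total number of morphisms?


Each object has an identity morphism, giving 12 identities.
Adding the 59 non-identity morphisms:
Total = 12 + 59 = 71

71


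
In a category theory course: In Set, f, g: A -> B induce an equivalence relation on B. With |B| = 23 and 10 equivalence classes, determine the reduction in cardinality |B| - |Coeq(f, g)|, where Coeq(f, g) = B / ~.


The coequalizer Coeq(f, g) = B / ~ has one element per equivalence class.
|B| = 23, |Coeq(f, g)| = 10.
|B| - |Coeq(f, g)| = 23 - 10 = 13.

13


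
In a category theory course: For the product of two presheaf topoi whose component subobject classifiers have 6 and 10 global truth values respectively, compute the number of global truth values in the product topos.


In a product of presheaf topoi E_1 x E_2, the subobject classifier
is Omega = Omega_1 x Omega_2 (componentwise), so
|Omega(top)| = |Omega_1(top_1)| * |Omega_2(top_2)|.
= 6 * 10 = 60.

60


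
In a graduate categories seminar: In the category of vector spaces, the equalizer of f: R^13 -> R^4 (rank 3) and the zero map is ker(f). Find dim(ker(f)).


The equalizer of f and the zero map is ker(f).
By the rank-nullity theorem: dim(ker(f)) = dim(domain) - rank(f).
dim(ker(f)) = 13 - 3 = 10

10


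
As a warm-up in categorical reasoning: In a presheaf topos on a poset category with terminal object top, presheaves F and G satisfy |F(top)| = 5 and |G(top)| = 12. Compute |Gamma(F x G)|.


Global sections of a presheaf on a poset with terminal top satisfy
Gamma(H) ~ H(top). Presheaves admit pointwise products, so
(F x G)(top) = F(top) x G(top) (Cartesian product).
|Gamma(F x G)| = |F(top)| * |G(top)| = 5 * 12 = 60.

60


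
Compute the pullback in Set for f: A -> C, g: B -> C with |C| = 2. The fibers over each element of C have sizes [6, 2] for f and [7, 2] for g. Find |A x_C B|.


The pullback A x_C B consists of pairs (a, b) with f(a) = g(b).
For each element c in C, the fiber product has |f^-1(c)| * |g^-1(c)| elements.
Summing over C: 6 * 7 + 2 * 2
= 42 + 4 = 46

46


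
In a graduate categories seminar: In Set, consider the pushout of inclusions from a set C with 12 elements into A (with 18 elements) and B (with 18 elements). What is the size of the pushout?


The pushout A +_C B identifies the images of C in A and B.
|A +_C B| = |A| + |B| - |C| (for injections).
= 18 + 18 - 12 = 24

24


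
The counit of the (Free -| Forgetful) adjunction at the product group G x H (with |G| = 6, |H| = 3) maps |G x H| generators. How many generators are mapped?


The counit epsilon_K: F(U(K)) -> K of the Free-Forgetful adjunction
maps |K| generators of F(U(K)) into K. For K = G x H (the product group),
|G x H| = |G| * |H|.
Total generators mapped = 6 * 3 = 18.

18


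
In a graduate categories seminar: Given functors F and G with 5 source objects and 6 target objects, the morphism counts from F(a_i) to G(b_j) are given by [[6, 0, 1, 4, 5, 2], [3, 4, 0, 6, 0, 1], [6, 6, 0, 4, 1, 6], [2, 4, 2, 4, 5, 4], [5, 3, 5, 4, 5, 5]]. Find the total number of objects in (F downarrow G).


Objects of (F downarrow G) are triples (a, b, h: F(a)->G(b)).
The count equals the sum of all entries in the hom-matrix.
sum(row 0) = 18
sum(row 1) = 14
sum(row 2) = 23
sum(row 3) = 21
sum(row 4) = 27
Grand total = 103

103


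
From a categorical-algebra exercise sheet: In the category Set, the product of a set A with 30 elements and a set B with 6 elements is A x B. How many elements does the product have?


In Set, the product A x B is the Cartesian product.
By the universal property, |A x B| = |A| * |B|.
|A x B| = 30 * 6 = 180

180


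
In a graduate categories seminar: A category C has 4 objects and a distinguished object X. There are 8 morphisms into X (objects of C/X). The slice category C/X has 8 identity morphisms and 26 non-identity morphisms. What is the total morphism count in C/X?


In the slice category C/X, objects are morphisms to X.
Identity morphisms: 8 (one per object of C/X).
Non-identity morphisms: 26.
Total = 8 + 26 = 34

34


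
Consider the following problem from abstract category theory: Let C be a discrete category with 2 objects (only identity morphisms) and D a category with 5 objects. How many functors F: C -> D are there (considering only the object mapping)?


A functor from a discrete category C to D is determined by
where each object maps. Each of the 2 objects of C can map
to any of the 5 objects of D independently.
Number of functors = 5^2 = 25

25


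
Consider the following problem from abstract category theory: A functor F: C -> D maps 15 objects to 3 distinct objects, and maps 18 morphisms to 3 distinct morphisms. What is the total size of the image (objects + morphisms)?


The image of F consists of distinct objects and distinct morphisms.
|Im(F)| on objects = 3
|Im(F)| on morphisms = 3
Total image cardinality = 3 + 3 = 6

6


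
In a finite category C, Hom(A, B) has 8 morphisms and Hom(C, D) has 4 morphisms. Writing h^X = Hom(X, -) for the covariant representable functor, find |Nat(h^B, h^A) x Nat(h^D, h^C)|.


By the Yoneda lemma, Nat(h^B, h^A) is isomorphic to Hom(A, B),
so |Nat(h^B, h^A)| = |Hom(A, B)| and |Nat(h^D, h^C)| = |Hom(C, D)|.
|Hom(A, B)| = 8, |Hom(C, D)| = 4.
|Nat(h^B, h^A) x Nat(h^D, h^C)| = 8 * 4 = 32

32


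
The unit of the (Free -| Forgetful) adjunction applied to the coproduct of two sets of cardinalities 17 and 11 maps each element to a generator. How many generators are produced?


The unit eta_X: X -> U(F(X)) of the Free-Forgetful adjunction
maps each element of X to a generator of F(X). For X = S + T (disjoint
union in Set), |S + T| = |S| + |T|.
Total mappings = 17 + 11 = 28.

28


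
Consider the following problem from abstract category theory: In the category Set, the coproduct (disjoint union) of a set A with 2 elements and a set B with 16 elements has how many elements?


In Set, the coproduct A + B is the disjoint union.
|A + B| = |A| + |B| = 2 + 16 = 18

18


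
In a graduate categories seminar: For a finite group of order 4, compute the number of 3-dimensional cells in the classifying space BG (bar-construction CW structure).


In the bar-construction CW model of BG, the n-cells are indexed by
n-tuples [g_1|...|g_n] of non-identity elements of G (degenerate
simplices with some g_i = e do not contribute cells), so there are
(|G| - 1)^n n-cells.
For dim = 3 with |G| = 4:
cells = (4 - 1)^3 = 3^3 = 27

27


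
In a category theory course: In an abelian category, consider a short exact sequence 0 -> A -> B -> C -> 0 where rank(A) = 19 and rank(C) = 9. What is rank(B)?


For a short exact sequence 0 -> A -> B -> C -> 0,
rank is additive: rank(B) = rank(A) + rank(C).
rank(B) = 19 + 9 = 28

28


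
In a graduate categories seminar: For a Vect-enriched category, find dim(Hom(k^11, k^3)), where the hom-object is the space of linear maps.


In Vect-enriched categories, Hom(k^n, k^m) is the space of m x n matrices.
dim(Hom(k^11, k^3)) = 3 * 11 = 33

33


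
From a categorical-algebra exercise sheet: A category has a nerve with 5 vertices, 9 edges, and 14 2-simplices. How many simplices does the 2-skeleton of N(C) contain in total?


The 2-skeleton of the nerve N(C) consists of simplices in dimensions 0, 1, 2:
  |N(C)_0| = 5 (objects)
  |N(C)_1| = 9 (morphisms)
  |N(C)_2| = 14 (composable pairs)
Total = 5 + 9 + 14 = 28

28


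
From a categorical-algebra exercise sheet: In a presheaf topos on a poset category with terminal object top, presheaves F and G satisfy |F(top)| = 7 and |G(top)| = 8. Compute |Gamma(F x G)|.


Global sections of a presheaf on a poset with terminal top satisfy
Gamma(H) ~ H(top). Presheaves admit pointwise products, so
(F x G)(top) = F(top) x G(top) (Cartesian product).
|Gamma(F x G)| = |F(top)| * |G(top)| = 7 * 8 = 56.

56


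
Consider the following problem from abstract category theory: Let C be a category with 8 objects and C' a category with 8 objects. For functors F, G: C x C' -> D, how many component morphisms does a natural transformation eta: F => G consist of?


A natural transformation eta: F => G assigns one component morphism per
object of the domain category.
The domain is the product category C x C', so
|Ob(C x C')| = |Ob(C)| * |Ob(C')| = 8 * 8 = 64.
Therefore eta has 64 component morphisms.

64


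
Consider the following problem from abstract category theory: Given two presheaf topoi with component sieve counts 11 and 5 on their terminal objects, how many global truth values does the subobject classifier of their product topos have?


In a product of presheaf topoi E_1 x E_2, the subobject classifier
is Omega = Omega_1 x Omega_2 (componentwise), so
|Omega(top)| = |Omega_1(top_1)| * |Omega_2(top_2)|.
= 11 * 5 = 55.

55


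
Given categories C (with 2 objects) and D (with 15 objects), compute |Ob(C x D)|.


The product category C x D has objects that are pairs (c, d).
Number of pairs = |Ob(C)| * |Ob(D)| = 2 * 15 = 30

30


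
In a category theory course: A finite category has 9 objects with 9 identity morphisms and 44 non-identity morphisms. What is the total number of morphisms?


Each object has an identity morphism, giving 9 identities.
Adding the 44 non-identity morphisms:
Total = 9 + 44 = 53

53


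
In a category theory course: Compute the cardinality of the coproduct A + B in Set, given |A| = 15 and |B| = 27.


In Set, the coproduct A + B is the disjoint union.
|A + B| = |A| + |B| = 15 + 27 = 42

42


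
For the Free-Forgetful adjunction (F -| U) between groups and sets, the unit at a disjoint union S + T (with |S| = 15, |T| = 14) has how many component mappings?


The unit eta_X: X -> U(F(X)) of the Free-Forgetful adjunction
maps each element of X to a generator of F(X). For X = S + T (disjoint
union in Set), |S + T| = |S| + |T|.
Total mappings = 15 + 14 = 29.

29


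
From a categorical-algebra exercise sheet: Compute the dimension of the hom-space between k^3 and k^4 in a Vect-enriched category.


In Vect-enriched categories, Hom(k^n, k^m) is the space of m x n matrices.
dim(Hom(k^3, k^4)) = 4 * 3 = 12

12


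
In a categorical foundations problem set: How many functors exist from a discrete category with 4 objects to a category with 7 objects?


A functor from a discrete category C to D is determined by
where each object maps. Each of the 4 objects of C can map
to any of the 7 objects of D independently.
Number of functors = 7^4 = 2401

2401


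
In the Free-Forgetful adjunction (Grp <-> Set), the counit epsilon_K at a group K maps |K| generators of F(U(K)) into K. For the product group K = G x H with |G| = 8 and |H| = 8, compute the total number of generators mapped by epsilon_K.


The counit epsilon_K: F(U(K)) -> K of the Free-Forgetful adjunction
maps |K| generators of F(U(K)) into K. For K = G x H (the product group),
|G x H| = |G| * |H|.
Total generators mapped = 8 * 8 = 64.

64


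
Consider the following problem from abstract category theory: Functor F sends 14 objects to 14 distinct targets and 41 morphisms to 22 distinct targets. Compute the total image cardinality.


The image of F consists of distinct objects and distinct morphisms.
|Im(F)| on objects = 14
|Im(F)| on morphisms = 22
Total image cardinality = 14 + 22 = 36

36


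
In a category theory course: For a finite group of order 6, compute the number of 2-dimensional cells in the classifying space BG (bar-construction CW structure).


In the bar-construction CW model of BG, the n-cells are indexed by
n-tuples [g_1|...|g_n] of non-identity elements of G (degenerate
simplices with some g_i = e do not contribute cells), so there are
(|G| - 1)^n n-cells.
For dim = 2 with |G| = 6:
cells = (6 - 1)^2 = 5^2 = 25

25


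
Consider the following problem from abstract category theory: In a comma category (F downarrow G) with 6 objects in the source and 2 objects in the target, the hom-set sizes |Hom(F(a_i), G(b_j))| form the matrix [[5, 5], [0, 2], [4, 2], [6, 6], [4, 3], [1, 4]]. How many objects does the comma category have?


Objects of (F downarrow G) are triples (a, b, h: F(a)->G(b)).
The count equals the sum of all entries in the hom-matrix.
sum(row 0) = 10
sum(row 1) = 2
sum(row 2) = 6
sum(row 3) = 12
sum(row 4) = 7
sum(row 5) = 5
Grand total = 42

42


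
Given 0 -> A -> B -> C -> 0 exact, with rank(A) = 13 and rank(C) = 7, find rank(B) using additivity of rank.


For a short exact sequence 0 -> A -> B -> C -> 0,
rank is additive: rank(B) = rank(A) + rank(C).
rank(B) = 13 + 7 = 20

20


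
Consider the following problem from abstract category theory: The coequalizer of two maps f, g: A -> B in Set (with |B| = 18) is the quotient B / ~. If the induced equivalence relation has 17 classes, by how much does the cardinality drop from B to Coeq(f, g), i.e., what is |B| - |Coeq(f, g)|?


The coequalizer Coeq(f, g) = B / ~ has one element per equivalence class.
|B| = 18, |Coeq(f, g)| = 17.
|B| - |Coeq(f, g)| = 18 - 17 = 1.

1


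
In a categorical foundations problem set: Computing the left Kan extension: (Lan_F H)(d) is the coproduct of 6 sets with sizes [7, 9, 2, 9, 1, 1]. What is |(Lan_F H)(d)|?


Pointwise, the left Kan extension (Lan_F H)(d) is the colimit, indexed
by the comma category (F downarrow d), of H composed with the
projection (F downarrow d) -> C. Here that colimit is given
as a coproduct (disjoint union) of sets, so its cardinality is the
sum of the sizes of the summands.
Coproduct of sets with sizes: 7 + 9 + 2 + 9 + 1 + 1
= 29

29


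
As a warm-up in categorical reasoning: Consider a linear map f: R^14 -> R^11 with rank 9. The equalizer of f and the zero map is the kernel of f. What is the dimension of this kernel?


The equalizer of f and the zero map is ker(f).
By the rank-nullity theorem: dim(ker(f)) = dim(domain) - rank(f).
dim(ker(f)) = 14 - 9 = 5

5


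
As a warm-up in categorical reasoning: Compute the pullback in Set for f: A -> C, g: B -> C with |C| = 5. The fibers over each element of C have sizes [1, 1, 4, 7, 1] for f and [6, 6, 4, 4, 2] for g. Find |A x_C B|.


The pullback A x_C B consists of pairs (a, b) with f(a) = g(b).
For each element c in C, the fiber product has |f^-1(c)| * |g^-1(c)| elements.
Summing over C: 1 * 6 + 1 * 6 + 4 * 4 + 7 * 4 + 1 * 2
= 6 + 6 + 16 + 28 + 2 = 58

58


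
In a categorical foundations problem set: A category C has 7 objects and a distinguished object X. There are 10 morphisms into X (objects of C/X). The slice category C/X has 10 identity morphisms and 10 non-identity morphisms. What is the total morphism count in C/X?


In the slice category C/X, objects are morphisms to X.
Identity morphisms: 10 (one per object of C/X).
Non-identity morphisms: 10.
Total = 10 + 10 = 20

20


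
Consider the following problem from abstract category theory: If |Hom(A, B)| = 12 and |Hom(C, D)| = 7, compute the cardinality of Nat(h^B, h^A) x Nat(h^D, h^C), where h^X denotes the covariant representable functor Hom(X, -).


By the Yoneda lemma, Nat(h^B, h^A) is isomorphic to Hom(A, B),
so |Nat(h^B, h^A)| = |Hom(A, B)| and |Nat(h^D, h^C)| = |Hom(C, D)|.
|Hom(A, B)| = 12, |Hom(C, D)| = 7.
|Nat(h^B, h^A) x Nat(h^D, h^C)| = 12 * 7 = 84

84


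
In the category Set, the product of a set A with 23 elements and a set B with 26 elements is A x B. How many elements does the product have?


In Set, the product A x B is the Cartesian product.
By the universal property, |A x B| = |A| * |B|.
|A x B| = 23 * 26 = 598

598


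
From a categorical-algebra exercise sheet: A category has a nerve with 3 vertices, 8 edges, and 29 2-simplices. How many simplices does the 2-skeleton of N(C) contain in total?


The 2-skeleton of the nerve N(C) consists of simplices in dimensions 0, 1, 2:
  |N(C)_0| = 3 (objects)
  |N(C)_1| = 8 (morphisms)
  |N(C)_2| = 29 (composable pairs)
Total = 3 + 8 + 29 = 40

40


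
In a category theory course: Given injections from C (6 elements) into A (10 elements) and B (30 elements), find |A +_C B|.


The pushout A +_C B identifies the images of C in A and B.
|A +_C B| = |A| + |B| - |C| (for injections).
= 10 + 30 - 6 = 34

34


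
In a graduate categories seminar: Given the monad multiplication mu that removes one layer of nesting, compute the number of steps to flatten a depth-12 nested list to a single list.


Each application of mu: T^2 -> T removes one layer of nesting.
Starting at depth 12 (i.e., T^12(X)), we need to reach T(X).
Number of mu applications = 12 - 1 = 11

11


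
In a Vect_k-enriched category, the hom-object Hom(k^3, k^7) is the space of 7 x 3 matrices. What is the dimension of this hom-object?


In Vect-enriched categories, Hom(k^n, k^m) is the space of m x n matrices.
dim(Hom(k^3, k^7)) = 7 * 3 = 21

21


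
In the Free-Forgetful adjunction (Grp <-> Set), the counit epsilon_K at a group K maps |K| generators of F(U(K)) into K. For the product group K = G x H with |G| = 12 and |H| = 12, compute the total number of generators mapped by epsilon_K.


The counit epsilon_K: F(U(K)) -> K of the Free-Forgetful adjunction
maps |K| generators of F(U(K)) into K. For K = G x H (the product group),
|G x H| = |G| * |H|.
Total generators mapped = 12 * 12 = 144.

144


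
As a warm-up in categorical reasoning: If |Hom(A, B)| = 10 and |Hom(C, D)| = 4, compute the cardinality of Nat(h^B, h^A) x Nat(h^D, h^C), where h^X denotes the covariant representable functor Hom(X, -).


By the Yoneda lemma, Nat(h^B, h^A) is isomorphic to Hom(A, B),
so |Nat(h^B, h^A)| = |Hom(A, B)| and |Nat(h^D, h^C)| = |Hom(C, D)|.
|Hom(A, B)| = 10, |Hom(C, D)| = 4.
|Nat(h^B, h^A) x Nat(h^D, h^C)| = 10 * 4 = 40

40


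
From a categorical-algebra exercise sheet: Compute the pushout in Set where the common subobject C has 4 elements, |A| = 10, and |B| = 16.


The pushout A +_C B identifies the images of C in A and B.
|A +_C B| = |A| + |B| - |C| (for injections).
= 10 + 16 - 4 = 22

22


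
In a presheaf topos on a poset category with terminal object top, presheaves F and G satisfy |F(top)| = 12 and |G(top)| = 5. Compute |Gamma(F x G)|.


Global sections of a presheaf on a poset with terminal top satisfy
Gamma(H) ~ H(top). Presheaves admit pointwise products, so
(F x G)(top) = F(top) x G(top) (Cartesian product).
|Gamma(F x G)| = |F(top)| * |G(top)| = 12 * 5 = 60.

60


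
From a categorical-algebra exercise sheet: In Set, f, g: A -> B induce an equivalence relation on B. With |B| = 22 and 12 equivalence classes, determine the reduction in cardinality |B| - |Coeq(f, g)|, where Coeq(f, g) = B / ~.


The coequalizer Coeq(f, g) = B / ~ has one element per equivalence class.
|B| = 22, |Coeq(f, g)| = 12.
|B| - |Coeq(f, g)| = 22 - 12 = 10.

10


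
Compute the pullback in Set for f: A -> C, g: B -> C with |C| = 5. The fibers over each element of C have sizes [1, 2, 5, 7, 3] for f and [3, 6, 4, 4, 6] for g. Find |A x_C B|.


The pullback A x_C B consists of pairs (a, b) with f(a) = g(b).
For each element c in C, the fiber product has |f^-1(c)| * |g^-1(c)| elements.
Summing over C: 1 * 3 + 2 * 6 + 5 * 4 + 7 * 4 + 3 * 6
= 3 + 12 + 20 + 28 + 18 = 81

81
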